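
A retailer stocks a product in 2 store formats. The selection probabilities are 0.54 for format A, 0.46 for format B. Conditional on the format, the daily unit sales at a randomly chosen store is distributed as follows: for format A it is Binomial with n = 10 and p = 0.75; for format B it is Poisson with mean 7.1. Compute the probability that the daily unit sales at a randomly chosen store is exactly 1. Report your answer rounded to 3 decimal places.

0.003

Conditional on each format, P(X = 1): A: 2.86102e-05; B: 0.00585824.
By total probability, P(X = 1) = 0.54·2.86102e-05 + 0.46·0.00585824 = 0.00271024.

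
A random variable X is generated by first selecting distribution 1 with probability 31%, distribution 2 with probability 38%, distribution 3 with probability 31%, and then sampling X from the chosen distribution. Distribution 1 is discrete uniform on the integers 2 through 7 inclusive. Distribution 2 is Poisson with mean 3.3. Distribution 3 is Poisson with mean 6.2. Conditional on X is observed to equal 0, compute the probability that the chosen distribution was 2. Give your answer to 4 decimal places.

0.9570

Likelihoods P(X=0 | ·): 1: 0; 2: 0.0368832; 3: 0.00202943.
Posterior ∝ prior × likelihood. Numerator for 2: 0.38·0.0368832 = 0.0140156.
Normalizing constant: 0.31·0 + 0.38·0.0368832 + 0.31·0.00202943 = 0.0146447.
P(2 | observation) = 0.0140156 / 0.0146447 = 0.957041.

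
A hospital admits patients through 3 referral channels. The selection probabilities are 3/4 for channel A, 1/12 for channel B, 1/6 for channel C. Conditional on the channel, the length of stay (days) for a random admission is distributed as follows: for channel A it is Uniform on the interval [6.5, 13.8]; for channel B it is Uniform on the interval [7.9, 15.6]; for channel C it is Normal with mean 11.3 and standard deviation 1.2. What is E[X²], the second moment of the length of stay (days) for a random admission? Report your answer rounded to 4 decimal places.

114.0361

For each component E[X²] = Var + (mean)², giving A: 107.463; B: 143.003; C: 129.13.
Overall E[X²] = 0.75·107.463 + 0.0833333·143.003 + 0.166667·129.13 = 114.036.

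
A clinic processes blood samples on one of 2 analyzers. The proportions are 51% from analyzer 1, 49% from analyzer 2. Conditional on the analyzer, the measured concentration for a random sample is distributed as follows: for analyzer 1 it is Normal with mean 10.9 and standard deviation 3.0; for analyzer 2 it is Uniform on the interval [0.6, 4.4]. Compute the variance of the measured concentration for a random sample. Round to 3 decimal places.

22.813

Per component, 1: μ=10.9, E[X²]=127.81; 2: μ=2.5, E[X²]=7.45333.
E[X] = 0.51·10.9 + 0.49·2.5 = 6.784.
E[X²] = 0.51·127.81 + 0.49·7.45333 = 68.8352.
Var(X) = E[X²] − (E[X])² = 68.8352 − 46.0227 = 22.8126.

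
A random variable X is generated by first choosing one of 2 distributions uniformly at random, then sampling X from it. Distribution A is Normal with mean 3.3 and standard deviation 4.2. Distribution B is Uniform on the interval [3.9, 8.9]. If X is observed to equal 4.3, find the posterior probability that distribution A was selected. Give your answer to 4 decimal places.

Likelihoods f(4.3 | ·): A: 0.0923317; B: 0.2.
Posterior ∝ prior × likelihood. Numerator for A: 0.5·0.0923317 = 0.0461659.
Normalizing constant: 0.5·0.0923317 + 0.5·0.2 = 0.146166.
P(A | observation) = 0.0461659 / 0.146166 = 0.315846.

0.3158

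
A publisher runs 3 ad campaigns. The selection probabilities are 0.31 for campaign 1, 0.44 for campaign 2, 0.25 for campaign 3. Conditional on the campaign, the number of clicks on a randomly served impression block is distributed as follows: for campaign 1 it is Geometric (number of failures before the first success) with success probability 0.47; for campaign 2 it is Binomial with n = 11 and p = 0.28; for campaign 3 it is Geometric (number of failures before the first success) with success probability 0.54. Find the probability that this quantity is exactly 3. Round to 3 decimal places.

Conditional on each campaign, P(X = 3): 1: 0.0699722; 2: 0.261588; 3: 0.0525614.
By total probability, P(X = 3) = 0.31·0.0699722 + 0.44·0.261588 + 0.25·0.0525614 = 0.149931.

0.150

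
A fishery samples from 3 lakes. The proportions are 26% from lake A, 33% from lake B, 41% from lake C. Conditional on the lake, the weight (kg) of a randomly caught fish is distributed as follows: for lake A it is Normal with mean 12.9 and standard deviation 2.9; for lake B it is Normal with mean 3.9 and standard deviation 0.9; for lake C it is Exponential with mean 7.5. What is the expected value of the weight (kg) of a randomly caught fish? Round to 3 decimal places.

7.716

Component means — A: 12.9; B: 3.9; C: 7.5.
E[X] = 0.26·12.9 + 0.33·3.9 + 0.41·7.5 = 7.716.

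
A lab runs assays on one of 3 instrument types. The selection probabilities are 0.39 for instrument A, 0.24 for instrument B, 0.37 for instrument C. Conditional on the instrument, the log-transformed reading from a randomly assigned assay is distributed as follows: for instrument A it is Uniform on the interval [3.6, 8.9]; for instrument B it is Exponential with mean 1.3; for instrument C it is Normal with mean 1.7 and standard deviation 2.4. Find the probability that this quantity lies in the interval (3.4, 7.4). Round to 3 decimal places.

Conditional on each instrument, P(3.4 < X < 7.4): A: 0.716981; B: 0.0697678; C: 0.230595.
By total probability, P(3.4 < X < 7.4) = 0.39·0.716981 + 0.24·0.0697678 + 0.37·0.230595 = 0.381687.

0.382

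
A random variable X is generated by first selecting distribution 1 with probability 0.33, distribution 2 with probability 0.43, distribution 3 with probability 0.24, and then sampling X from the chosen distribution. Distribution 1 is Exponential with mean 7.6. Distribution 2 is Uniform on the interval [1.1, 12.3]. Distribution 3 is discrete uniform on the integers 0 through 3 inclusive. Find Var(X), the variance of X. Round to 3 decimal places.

Per component, 1: μ=7.6, E[X²]=115.52; 2: μ=6.7, E[X²]=55.3433; 3: μ=1.5, E[X²]=3.5.
E[X] = 0.33·7.6 + 0.43·6.7 + 0.24·1.5 = 5.749.
E[X²] = 0.33·115.52 + 0.43·55.3433 + 0.24·3.5 = 62.7592.
Var(X) = E[X²] − (E[X])² = 62.7592 − 33.051 = 29.7082.

29.708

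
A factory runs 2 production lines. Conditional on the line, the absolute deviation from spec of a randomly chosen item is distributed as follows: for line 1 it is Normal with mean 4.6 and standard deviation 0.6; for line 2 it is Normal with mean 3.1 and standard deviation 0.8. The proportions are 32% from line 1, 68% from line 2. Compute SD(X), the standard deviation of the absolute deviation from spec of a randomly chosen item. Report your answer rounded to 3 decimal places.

Per component, 1: μ=4.6, E[X²]=21.52; 2: μ=3.1, E[X²]=10.25.
E[X] = 0.32·4.6 + 0.68·3.1 = 3.58.
E[X²] = 0.32·21.52 + 0.68·10.25 = 13.8564.
Var(X) = E[X²] − (E[X])² = 13.8564 − 12.8164 = 1.04.
SD(X) = √1.04 = 1.0198.

1.020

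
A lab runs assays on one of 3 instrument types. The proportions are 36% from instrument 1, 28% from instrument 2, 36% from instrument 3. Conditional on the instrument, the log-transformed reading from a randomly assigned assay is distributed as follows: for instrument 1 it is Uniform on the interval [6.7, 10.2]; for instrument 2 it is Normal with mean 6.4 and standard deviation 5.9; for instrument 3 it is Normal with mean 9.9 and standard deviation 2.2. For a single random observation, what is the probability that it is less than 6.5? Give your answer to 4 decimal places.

Conditional on each instrument, P(X < 6.5): 1: 0; 2: 0.506761; 3: 0.0611182.
By total probability, P(X < 6.5) = 0.36·0 + 0.28·0.506761 + 0.36·0.0611182 = 0.163896.

0.1639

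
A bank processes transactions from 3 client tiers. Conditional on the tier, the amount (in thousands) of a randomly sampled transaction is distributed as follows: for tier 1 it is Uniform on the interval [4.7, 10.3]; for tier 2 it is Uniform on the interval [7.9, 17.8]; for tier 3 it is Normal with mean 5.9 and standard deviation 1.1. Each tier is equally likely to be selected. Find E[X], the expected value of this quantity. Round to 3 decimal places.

8.750

Component means — 1: 7.5; 2: 12.85; 3: 5.9.
E[X] = 0.333333·7.5 + 0.333333·12.85 + 0.333333·5.9 = 8.75.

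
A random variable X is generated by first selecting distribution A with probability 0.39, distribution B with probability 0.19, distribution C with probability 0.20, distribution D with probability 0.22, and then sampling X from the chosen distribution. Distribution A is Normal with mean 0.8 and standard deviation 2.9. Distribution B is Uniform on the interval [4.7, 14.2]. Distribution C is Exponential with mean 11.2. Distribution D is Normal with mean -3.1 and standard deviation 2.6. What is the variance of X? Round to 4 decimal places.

62.2674

Per component, A: μ=0.8, E[X²]=9.05; B: μ=9.45, E[X²]=96.8233; C: μ=11.2, E[X²]=250.88; D: μ=-3.1, E[X²]=16.37.
E[X] = 0.39·0.8 + 0.19·9.45 + 0.2·11.2 + 0.22·-3.1 = 3.6655.
E[X²] = 0.39·9.05 + 0.19·96.8233 + 0.2·250.88 + 0.22·16.37 = 75.7033.
Var(X) = E[X²] − (E[X])² = 75.7033 − 13.4359 = 62.2674.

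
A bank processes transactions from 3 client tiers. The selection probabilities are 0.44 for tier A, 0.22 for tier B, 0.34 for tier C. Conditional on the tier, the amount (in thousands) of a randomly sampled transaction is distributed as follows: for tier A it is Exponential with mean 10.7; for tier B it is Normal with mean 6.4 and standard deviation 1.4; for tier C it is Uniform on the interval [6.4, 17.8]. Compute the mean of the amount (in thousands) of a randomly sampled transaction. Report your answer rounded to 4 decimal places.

Component means — A: 10.7; B: 6.4; C: 12.1.
E[X] = 0.44·10.7 + 0.22·6.4 + 0.34·12.1 = 10.23.

10.2300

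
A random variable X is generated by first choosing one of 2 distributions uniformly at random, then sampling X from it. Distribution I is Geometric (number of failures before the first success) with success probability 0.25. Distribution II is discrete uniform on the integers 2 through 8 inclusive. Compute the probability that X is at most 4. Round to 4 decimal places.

0.5956

Conditional on each component, P(X ≤ 4): I: 0.762695; II: 0.428571.
By total probability, P(X ≤ 4) = 0.5·0.762695 + 0.5·0.428571 = 0.595633.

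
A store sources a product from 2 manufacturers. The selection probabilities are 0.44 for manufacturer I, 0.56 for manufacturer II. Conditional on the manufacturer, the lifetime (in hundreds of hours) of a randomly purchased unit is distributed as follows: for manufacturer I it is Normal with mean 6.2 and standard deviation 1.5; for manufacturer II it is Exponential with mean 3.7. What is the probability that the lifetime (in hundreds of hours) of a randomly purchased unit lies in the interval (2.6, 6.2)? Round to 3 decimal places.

Conditional on each manufacturer, P(2.6 < X < 6.2): I: 0.491802; II: 0.308063.
By total probability, P(2.6 < X < 6.2) = 0.44·0.491802 + 0.56·0.308063 = 0.388909.

0.389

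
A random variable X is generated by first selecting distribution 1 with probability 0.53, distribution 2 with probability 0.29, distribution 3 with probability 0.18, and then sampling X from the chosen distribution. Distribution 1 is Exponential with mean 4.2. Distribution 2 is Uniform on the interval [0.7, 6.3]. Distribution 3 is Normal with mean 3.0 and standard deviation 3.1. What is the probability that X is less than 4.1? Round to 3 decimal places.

Conditional on each component, P(X < 4.1): 1: 0.623256; 2: 0.607143; 3: 0.638645.
By total probability, P(X < 4.1) = 0.53·0.623256 + 0.29·0.607143 + 0.18·0.638645 = 0.621353.

0.621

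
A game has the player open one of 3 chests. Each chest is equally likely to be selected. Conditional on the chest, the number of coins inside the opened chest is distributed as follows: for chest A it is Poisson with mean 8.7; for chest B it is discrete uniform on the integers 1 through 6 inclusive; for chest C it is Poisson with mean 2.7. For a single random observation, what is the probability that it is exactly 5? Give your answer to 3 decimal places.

0.105

Conditional on each chest, P(X = 5): A: 0.0691915; B: 0.166667; C: 0.0803605.
By total probability, P(X = 5) = 0.333333·0.0691915 + 0.333333·0.166667 + 0.333333·0.0803605 = 0.105406.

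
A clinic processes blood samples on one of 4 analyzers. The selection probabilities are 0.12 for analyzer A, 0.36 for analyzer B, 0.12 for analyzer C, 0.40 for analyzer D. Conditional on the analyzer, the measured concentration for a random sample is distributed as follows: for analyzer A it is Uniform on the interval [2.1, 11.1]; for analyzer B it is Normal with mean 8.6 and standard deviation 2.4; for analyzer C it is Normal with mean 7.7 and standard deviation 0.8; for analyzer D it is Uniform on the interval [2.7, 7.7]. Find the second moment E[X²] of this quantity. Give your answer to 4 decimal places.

53.5773

For each component E[X²] = Var + (mean)², giving A: 50.31; B: 79.72; C: 59.93; D: 29.1233.
Overall E[X²] = 0.12·50.31 + 0.36·79.72 + 0.12·59.93 + 0.4·29.1233 = 53.5773.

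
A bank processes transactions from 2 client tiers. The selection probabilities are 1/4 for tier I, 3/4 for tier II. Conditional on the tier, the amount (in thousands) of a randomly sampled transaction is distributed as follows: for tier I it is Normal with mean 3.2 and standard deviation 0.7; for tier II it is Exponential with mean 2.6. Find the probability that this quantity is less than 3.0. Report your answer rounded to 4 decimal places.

Conditional on each tier, P(X < 3.0): I: 0.387548; II: 0.684579.
By total probability, P(X < 3.0) = 0.25·0.387548 + 0.75·0.684579 = 0.610321.

0.6103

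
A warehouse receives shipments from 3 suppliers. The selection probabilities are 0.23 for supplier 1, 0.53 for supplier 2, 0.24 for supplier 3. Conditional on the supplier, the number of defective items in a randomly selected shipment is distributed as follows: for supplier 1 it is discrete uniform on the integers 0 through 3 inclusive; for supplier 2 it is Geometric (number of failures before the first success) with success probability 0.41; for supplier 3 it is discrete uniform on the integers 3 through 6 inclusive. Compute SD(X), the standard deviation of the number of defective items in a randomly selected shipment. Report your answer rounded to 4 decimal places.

2.0339

Per component, 1: μ=1.5, E[X²]=3.5; 2: μ=1.43902, E[X²]=5.58061; 3: μ=4.5, E[X²]=21.5.
E[X] = 0.23·1.5 + 0.53·1.43902 + 0.24·4.5 = 2.18768.
E[X²] = 0.23·3.5 + 0.53·5.58061 + 0.24·21.5 = 8.92272.
Var(X) = E[X²] − (E[X])² = 8.92272 − 4.78596 = 4.13677.
SD(X) = √4.13677 = 2.0339.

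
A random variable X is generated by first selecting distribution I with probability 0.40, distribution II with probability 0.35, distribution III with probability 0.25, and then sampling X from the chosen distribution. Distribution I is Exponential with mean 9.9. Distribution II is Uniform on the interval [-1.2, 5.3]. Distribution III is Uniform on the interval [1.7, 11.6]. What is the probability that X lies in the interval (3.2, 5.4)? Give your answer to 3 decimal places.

0.226

Conditional on each component, P(3.2 < X < 5.4): I: 0.144227; II: 0.323077; III: 0.222222.
By total probability, P(3.2 < X < 5.4) = 0.4·0.144227 + 0.35·0.323077 + 0.25·0.222222 = 0.226323.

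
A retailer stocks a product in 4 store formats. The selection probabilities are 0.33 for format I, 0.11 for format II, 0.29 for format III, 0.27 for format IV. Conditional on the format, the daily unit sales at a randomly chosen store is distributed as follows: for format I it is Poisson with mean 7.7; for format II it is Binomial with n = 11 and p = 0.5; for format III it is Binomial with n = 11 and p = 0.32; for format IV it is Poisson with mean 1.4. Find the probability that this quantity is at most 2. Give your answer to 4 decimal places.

0.3109

Conditional on each format, P(X ≤ 2): I: 0.0173637; II: 0.0327148; III: 0.263867; IV: 0.833498.
By total probability, P(X ≤ 2) = 0.33·0.0173637 + 0.11·0.0327148 + 0.29·0.263867 + 0.27·0.833498 = 0.310895.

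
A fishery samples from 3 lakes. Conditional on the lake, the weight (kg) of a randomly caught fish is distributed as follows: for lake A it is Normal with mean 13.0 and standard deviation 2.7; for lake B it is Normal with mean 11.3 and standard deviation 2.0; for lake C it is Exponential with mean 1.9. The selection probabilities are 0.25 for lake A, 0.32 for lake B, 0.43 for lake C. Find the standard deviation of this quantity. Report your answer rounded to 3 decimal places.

Per component, A: μ=13, E[X²]=176.29; B: μ=11.3, E[X²]=131.69; C: μ=1.9, E[X²]=7.22.
E[X] = 0.25·13 + 0.32·11.3 + 0.43·1.9 = 7.683.
E[X²] = 0.25·176.29 + 0.32·131.69 + 0.43·7.22 = 89.3179.
Var(X) = E[X²] − (E[X])² = 89.3179 − 59.0285 = 30.2894.
SD(X) = √30.2894 = 5.50358.

5.504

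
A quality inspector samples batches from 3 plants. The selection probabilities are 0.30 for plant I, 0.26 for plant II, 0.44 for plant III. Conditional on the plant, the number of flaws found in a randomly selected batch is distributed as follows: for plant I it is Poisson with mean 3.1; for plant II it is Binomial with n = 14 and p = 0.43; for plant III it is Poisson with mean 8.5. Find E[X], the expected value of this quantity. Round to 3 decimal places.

6.235

Component means — I: 3.1; II: 6.02; III: 8.5.
E[X] = 0.3·3.1 + 0.26·6.02 + 0.44·8.5 = 6.2352.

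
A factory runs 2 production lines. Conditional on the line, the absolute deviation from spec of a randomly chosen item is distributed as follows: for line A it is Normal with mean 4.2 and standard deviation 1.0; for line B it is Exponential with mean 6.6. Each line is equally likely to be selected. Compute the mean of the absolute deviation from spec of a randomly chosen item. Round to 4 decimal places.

5.4000

Component means — A: 4.2; B: 6.6.
E[X] = 0.5·4.2 + 0.5·6.6 = 5.4.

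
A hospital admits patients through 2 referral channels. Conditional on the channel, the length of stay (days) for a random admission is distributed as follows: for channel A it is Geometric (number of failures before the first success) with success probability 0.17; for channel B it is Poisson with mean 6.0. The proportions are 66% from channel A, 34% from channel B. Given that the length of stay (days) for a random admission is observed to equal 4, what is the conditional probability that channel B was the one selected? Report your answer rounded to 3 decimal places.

0.461

Likelihoods P(X=4 | ·): A: 0.0806791; B: 0.133853.
Posterior ∝ prior × likelihood. Numerator for B: 0.34·0.133853 = 0.0455099.
Normalizing constant: 0.66·0.0806791 + 0.34·0.133853 = 0.0987581.
P(B | observation) = 0.0455099 / 0.0987581 = 0.460822.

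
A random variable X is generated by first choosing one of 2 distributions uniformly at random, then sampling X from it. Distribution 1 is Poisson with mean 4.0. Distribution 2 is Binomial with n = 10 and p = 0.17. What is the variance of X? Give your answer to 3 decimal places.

Per component, 1: μ=4, E[X²]=20; 2: μ=1.7, E[X²]=4.301.
E[X] = 0.5·4 + 0.5·1.7 = 2.85.
E[X²] = 0.5·20 + 0.5·4.301 = 12.1505.
Var(X) = E[X²] − (E[X])² = 12.1505 − 8.1225 = 4.028.

4.028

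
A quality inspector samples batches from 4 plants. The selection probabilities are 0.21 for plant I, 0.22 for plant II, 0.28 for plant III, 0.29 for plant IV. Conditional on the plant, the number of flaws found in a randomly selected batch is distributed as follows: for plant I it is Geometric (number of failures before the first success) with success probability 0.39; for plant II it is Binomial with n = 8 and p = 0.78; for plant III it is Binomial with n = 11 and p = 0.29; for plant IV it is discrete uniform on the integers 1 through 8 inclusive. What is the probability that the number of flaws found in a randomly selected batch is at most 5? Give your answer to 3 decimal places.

Conditional on each plant, P(X ≤ 5): I: 0.94848; II: 0.248644; III: 0.932562; IV: 0.625.
By total probability, P(X ≤ 5) = 0.21·0.94848 + 0.22·0.248644 + 0.28·0.932562 + 0.29·0.625 = 0.69625.

0.696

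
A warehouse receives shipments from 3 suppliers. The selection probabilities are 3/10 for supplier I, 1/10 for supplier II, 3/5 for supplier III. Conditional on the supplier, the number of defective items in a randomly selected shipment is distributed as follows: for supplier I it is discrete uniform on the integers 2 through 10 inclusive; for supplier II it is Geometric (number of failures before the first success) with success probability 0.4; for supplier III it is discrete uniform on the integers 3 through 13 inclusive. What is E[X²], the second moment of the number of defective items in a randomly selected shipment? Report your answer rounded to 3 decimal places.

57.800

For each component E[X²] = Var + (mean)², giving I: 42.6667; II: 6; III: 74.
Overall E[X²] = 0.3·42.6667 + 0.1·6 + 0.6·74 = 57.8.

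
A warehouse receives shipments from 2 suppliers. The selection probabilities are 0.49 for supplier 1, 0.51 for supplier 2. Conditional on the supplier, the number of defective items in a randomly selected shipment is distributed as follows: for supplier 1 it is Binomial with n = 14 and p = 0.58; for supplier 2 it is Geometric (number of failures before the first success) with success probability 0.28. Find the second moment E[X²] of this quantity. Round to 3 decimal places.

42.035

For each component E[X²] = Var + (mean)², giving 1: 69.3448; 2: 15.7959.
Overall E[X²] = 0.49·69.3448 + 0.51·15.7959 = 42.0349.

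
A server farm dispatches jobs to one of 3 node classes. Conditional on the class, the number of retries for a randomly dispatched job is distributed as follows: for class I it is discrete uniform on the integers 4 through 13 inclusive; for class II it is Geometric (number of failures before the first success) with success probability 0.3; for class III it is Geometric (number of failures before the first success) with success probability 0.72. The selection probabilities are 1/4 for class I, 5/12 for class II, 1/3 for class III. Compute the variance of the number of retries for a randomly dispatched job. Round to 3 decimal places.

Per component, I: μ=8.5, E[X²]=80.5; II: μ=2.33333, E[X²]=13.2222; III: μ=0.388889, E[X²]=0.691358.
E[X] = 0.25·8.5 + 0.416667·2.33333 + 0.333333·0.388889 = 3.22685.
E[X²] = 0.25·80.5 + 0.416667·13.2222 + 0.333333·0.691358 = 25.8647.
Var(X) = E[X²] − (E[X])² = 25.8647 − 10.4126 = 15.4521.

15.452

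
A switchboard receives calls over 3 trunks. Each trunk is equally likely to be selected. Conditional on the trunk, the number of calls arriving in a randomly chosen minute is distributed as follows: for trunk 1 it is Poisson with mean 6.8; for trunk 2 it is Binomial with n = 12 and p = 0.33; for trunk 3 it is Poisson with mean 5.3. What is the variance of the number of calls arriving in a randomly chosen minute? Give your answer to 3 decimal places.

Per component, 1: μ=6.8, E[X²]=53.04; 2: μ=3.96, E[X²]=18.3348; 3: μ=5.3, E[X²]=33.39.
E[X] = 0.333333·6.8 + 0.333333·3.96 + 0.333333·5.3 = 5.35333.
E[X²] = 0.333333·53.04 + 0.333333·18.3348 + 0.333333·33.39 = 34.9216.
Var(X) = E[X²] − (E[X])² = 34.9216 − 28.6582 = 6.26342.

6.263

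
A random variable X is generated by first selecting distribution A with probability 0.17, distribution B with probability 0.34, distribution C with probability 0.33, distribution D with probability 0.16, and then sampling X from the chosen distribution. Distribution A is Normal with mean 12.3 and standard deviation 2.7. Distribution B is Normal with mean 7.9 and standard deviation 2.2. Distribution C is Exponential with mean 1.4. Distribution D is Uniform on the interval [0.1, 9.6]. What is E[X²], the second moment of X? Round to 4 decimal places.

For each component E[X²] = Var + (mean)², giving A: 158.58; B: 67.25; C: 3.92; D: 31.0433.
Overall E[X²] = 0.17·158.58 + 0.34·67.25 + 0.33·3.92 + 0.16·31.0433 = 56.0841.

56.0841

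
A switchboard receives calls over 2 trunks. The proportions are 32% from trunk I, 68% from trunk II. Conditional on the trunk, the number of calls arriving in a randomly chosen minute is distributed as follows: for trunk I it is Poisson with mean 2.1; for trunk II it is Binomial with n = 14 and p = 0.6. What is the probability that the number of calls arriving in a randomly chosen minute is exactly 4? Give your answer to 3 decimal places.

Conditional on each trunk, P(X = 4): I: 0.099231; II: 0.0136031.
By total probability, P(X = 4) = 0.32·0.099231 + 0.68·0.0136031 = 0.0410041.

0.041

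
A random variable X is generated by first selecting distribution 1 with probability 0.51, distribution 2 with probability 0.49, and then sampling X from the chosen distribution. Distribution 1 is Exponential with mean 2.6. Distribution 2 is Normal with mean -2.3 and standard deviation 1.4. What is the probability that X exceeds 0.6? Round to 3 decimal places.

0.414

Conditional on each component, P(X > 0.6): 1: 0.793923; 2: 0.0191594.
By total probability, P(X > 0.6) = 0.51·0.793923 + 0.49·0.0191594 = 0.414289.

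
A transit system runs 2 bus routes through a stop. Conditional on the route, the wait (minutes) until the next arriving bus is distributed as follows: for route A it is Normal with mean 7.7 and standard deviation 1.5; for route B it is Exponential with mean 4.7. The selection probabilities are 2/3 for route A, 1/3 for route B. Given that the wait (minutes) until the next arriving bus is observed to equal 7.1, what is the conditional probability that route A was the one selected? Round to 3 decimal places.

Likelihoods f(7.1 | ·): A: 0.245513; B: 0.0469721.
Posterior ∝ prior × likelihood. Numerator for A: 0.666667·0.245513 = 0.163676.
Normalizing constant: 0.666667·0.245513 + 0.333333·0.0469721 = 0.179333.
P(A | observation) = 0.163676 / 0.179333 = 0.912691.

0.913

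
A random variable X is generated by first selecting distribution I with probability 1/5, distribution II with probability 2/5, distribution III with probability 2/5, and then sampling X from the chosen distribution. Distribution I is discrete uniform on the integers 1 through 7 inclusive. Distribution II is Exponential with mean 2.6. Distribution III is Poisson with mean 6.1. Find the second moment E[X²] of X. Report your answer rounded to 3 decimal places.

26.732

For each component E[X²] = Var + (mean)², giving I: 20; II: 13.52; III: 43.31.
Overall E[X²] = 0.2·20 + 0.4·13.52 + 0.4·43.31 = 26.732.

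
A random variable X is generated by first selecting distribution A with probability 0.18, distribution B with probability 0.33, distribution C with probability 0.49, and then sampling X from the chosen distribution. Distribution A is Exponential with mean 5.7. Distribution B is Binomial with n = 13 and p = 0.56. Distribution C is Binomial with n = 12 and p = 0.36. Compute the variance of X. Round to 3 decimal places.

Per component, A: μ=5.7, E[X²]=64.98; B: μ=7.28, E[X²]=56.2016; C: μ=4.32, E[X²]=21.4272.
E[X] = 0.18·5.7 + 0.33·7.28 + 0.49·4.32 = 5.5452.
E[X²] = 0.18·64.98 + 0.33·56.2016 + 0.49·21.4272 = 40.7423.
Var(X) = E[X²] − (E[X])² = 40.7423 − 30.7492 = 9.99301.

9.993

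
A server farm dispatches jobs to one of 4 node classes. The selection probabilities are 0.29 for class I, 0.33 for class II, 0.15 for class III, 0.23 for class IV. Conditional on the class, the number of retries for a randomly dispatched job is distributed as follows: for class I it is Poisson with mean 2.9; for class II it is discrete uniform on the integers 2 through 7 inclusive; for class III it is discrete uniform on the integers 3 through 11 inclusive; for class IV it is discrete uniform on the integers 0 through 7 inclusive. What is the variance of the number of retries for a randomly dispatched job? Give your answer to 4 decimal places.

5.8191

Per component, I: μ=2.9, E[X²]=11.31; II: μ=4.5, E[X²]=23.1667; III: μ=7, E[X²]=55.6667; IV: μ=3.5, E[X²]=17.5.
E[X] = 0.29·2.9 + 0.33·4.5 + 0.15·7 + 0.23·3.5 = 4.181.
E[X²] = 0.29·11.31 + 0.33·23.1667 + 0.15·55.6667 + 0.23·17.5 = 23.2999.
Var(X) = E[X²] − (E[X])² = 23.2999 − 17.4808 = 5.81914.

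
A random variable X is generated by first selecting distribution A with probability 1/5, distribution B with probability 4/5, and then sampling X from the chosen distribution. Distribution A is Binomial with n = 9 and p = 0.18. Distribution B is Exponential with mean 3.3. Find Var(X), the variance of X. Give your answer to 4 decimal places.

9.4293

Per component, A: μ=1.62, E[X²]=3.9528; B: μ=3.3, E[X²]=21.78.
E[X] = 0.2·1.62 + 0.8·3.3 = 2.964.
E[X²] = 0.2·3.9528 + 0.8·21.78 = 18.2146.
Var(X) = E[X²] − (E[X])² = 18.2146 − 8.7853 = 9.42926.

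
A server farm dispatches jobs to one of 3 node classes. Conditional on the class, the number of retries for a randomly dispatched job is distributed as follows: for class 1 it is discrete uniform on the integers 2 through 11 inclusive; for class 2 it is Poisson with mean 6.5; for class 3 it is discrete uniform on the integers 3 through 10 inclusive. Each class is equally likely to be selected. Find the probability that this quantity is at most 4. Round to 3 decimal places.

0.258

Conditional on each class, P(X ≤ 4): 1: 0.3; 2: 0.223672; 3: 0.25.
By total probability, P(X ≤ 4) = 0.333333·0.3 + 0.333333·0.223672 + 0.333333·0.25 = 0.257891.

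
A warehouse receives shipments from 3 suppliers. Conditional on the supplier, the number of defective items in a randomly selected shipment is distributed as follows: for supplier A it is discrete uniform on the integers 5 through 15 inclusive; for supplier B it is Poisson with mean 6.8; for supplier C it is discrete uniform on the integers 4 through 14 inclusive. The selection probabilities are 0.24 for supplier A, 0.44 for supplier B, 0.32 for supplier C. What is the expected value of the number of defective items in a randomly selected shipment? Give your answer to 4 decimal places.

Component means — A: 10; B: 6.8; C: 9.
E[X] = 0.24·10 + 0.44·6.8 + 0.32·9 = 8.272.

8.2720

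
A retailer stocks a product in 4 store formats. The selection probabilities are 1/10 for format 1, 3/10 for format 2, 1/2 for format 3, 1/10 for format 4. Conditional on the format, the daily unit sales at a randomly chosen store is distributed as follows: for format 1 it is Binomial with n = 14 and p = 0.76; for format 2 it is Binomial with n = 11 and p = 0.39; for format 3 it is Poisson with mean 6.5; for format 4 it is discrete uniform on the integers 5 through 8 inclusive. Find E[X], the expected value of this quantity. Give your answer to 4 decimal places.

6.2510

Component means — 1: 10.64; 2: 4.29; 3: 6.5; 4: 6.5.
E[X] = 0.1·10.64 + 0.3·4.29 + 0.5·6.5 + 0.1·6.5 = 6.251.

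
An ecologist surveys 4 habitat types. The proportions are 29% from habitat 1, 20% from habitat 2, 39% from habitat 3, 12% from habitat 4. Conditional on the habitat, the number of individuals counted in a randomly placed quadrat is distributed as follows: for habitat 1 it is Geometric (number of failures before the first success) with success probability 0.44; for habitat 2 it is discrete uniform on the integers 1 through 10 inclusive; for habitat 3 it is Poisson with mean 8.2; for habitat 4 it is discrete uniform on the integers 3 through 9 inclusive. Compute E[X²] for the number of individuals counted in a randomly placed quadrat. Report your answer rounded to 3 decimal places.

For each component E[X²] = Var + (mean)², giving 1: 4.5124; 2: 38.5; 3: 75.44; 4: 40.
Overall E[X²] = 0.29·4.5124 + 0.2·38.5 + 0.39·75.44 + 0.12·40 = 43.2302.

43.230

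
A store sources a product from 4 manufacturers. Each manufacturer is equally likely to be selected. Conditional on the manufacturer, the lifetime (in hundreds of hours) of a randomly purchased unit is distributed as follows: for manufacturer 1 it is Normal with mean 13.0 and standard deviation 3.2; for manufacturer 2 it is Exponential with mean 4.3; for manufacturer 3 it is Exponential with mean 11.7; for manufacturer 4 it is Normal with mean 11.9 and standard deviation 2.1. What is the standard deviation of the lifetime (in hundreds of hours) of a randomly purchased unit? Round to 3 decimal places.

Per component, 1: μ=13, E[X²]=179.24; 2: μ=4.3, E[X²]=36.98; 3: μ=11.7, E[X²]=273.78; 4: μ=11.9, E[X²]=146.02.
E[X] = 0.25·13 + 0.25·4.3 + 0.25·11.7 + 0.25·11.9 = 10.225.
E[X²] = 0.25·179.24 + 0.25·36.98 + 0.25·273.78 + 0.25·146.02 = 159.005.
Var(X) = E[X²] − (E[X])² = 159.005 − 104.551 = 54.4544.
SD(X) = √54.4544 = 7.37932.

7.379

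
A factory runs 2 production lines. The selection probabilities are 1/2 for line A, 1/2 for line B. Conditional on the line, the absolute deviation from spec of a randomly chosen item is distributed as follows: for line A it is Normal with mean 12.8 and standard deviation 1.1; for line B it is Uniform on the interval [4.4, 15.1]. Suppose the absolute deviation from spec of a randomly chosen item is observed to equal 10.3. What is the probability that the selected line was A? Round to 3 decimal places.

0.227

Likelihoods f(10.3 | ·): A: 0.0274087; B: 0.0934579.
Posterior ∝ prior × likelihood. Numerator for A: 0.5·0.0274087 = 0.0137044.
Normalizing constant: 0.5·0.0274087 + 0.5·0.0934579 = 0.0604333.
P(A | observation) = 0.0137044 / 0.0604333 = 0.226768.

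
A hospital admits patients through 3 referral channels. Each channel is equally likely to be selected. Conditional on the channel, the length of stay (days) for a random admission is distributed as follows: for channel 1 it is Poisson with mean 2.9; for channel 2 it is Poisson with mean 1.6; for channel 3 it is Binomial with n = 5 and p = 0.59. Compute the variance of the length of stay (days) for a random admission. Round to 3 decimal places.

Per component, 1: μ=2.9, E[X²]=11.31; 2: μ=1.6, E[X²]=4.16; 3: μ=2.95, E[X²]=9.912.
E[X] = 0.333333·2.9 + 0.333333·1.6 + 0.333333·2.95 = 2.48333.
E[X²] = 0.333333·11.31 + 0.333333·4.16 + 0.333333·9.912 = 8.46067.
Var(X) = E[X²] − (E[X])² = 8.46067 − 6.16694 = 2.29372.

2.294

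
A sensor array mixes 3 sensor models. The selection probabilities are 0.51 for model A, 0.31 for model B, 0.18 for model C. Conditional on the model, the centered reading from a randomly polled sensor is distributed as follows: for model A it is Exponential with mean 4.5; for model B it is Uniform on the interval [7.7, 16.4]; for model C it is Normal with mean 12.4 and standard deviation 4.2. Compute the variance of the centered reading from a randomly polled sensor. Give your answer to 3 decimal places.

Per component, A: μ=4.5, E[X²]=40.5; B: μ=12.05, E[X²]=151.51; C: μ=12.4, E[X²]=171.4.
E[X] = 0.51·4.5 + 0.31·12.05 + 0.18·12.4 = 8.2625.
E[X²] = 0.51·40.5 + 0.31·151.51 + 0.18·171.4 = 98.4751.
Var(X) = E[X²] − (E[X])² = 98.4751 − 68.2689 = 30.2062.

30.206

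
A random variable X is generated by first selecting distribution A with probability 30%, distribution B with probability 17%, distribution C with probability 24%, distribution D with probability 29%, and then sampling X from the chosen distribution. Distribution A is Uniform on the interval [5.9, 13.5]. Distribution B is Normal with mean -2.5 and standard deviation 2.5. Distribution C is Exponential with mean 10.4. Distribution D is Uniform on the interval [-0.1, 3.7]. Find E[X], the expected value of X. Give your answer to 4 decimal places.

Component means — A: 9.7; B: -2.5; C: 10.4; D: 1.8.
E[X] = 0.3·9.7 + 0.17·-2.5 + 0.24·10.4 + 0.29·1.8 = 5.503.

5.5030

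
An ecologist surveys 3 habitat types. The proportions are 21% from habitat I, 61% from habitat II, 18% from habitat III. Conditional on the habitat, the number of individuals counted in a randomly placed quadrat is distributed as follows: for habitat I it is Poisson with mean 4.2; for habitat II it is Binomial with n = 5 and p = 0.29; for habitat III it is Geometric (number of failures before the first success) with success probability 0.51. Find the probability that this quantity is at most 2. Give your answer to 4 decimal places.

Conditional on each habitat, P(X ≤ 2): I: 0.210238; II: 0.849895; III: 0.882351.
By total probability, P(X ≤ 2) = 0.21·0.210238 + 0.61·0.849895 + 0.18·0.882351 = 0.721409.

0.7214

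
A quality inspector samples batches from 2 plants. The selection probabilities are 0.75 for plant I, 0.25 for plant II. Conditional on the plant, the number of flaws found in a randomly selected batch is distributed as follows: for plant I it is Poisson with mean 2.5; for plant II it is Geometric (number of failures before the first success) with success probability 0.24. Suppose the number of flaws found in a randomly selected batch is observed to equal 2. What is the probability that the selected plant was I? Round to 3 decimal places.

Likelihoods P(X=2 | ·): I: 0.256516; II: 0.138624.
Posterior ∝ prior × likelihood. Numerator for I: 0.75·0.256516 = 0.192387.
Normalizing constant: 0.75·0.256516 + 0.25·0.138624 = 0.227043.
P(I | observation) = 0.192387 / 0.227043 = 0.847359.

0.847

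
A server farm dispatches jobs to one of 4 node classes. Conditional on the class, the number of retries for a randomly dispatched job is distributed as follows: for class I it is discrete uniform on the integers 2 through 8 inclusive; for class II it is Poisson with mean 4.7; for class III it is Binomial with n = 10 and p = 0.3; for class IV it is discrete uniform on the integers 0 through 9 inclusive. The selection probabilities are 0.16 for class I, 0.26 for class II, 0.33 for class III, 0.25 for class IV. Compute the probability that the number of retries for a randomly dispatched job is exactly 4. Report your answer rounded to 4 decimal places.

0.1620

Conditional on each class, P(X = 4): I: 0.142857; II: 0.184925; III: 0.200121; IV: 0.1.
By total probability, P(X = 4) = 0.16·0.142857 + 0.26·0.184925 + 0.33·0.200121 + 0.25·0.1 = 0.161978.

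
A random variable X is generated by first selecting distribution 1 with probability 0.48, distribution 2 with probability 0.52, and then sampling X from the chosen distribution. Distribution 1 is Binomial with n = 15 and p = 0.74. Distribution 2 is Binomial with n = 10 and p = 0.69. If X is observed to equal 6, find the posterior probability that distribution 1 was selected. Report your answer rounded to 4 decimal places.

Likelihoods P(X=6 | ·): 1: 0.00446226; 2: 0.209296.
Posterior ∝ prior × likelihood. Numerator for 1: 0.48·0.00446226 = 0.00214188.
Normalizing constant: 0.48·0.00446226 + 0.52·0.209296 = 0.110976.
P(1 | observation) = 0.00214188 / 0.110976 = 0.0193005.

0.0193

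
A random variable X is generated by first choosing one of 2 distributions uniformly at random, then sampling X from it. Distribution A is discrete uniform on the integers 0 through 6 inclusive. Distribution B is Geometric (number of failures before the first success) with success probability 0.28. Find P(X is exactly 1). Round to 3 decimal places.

Conditional on each component, P(X = 1): A: 0.142857; B: 0.2016.
By total probability, P(X = 1) = 0.5·0.142857 + 0.5·0.2016 = 0.172229.

0.172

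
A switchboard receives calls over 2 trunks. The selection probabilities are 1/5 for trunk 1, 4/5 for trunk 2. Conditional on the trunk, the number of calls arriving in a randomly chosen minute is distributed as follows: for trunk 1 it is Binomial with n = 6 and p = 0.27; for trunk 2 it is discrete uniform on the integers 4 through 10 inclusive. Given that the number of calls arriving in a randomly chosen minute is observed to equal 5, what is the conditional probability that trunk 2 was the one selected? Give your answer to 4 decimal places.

0.9891

Likelihoods P(X=5 | ·): 1: 0.00628482; 2: 0.142857.
Posterior ∝ prior × likelihood. Numerator for 2: 0.8·0.142857 = 0.114286.
Normalizing constant: 0.2·0.00628482 + 0.8·0.142857 = 0.115543.
P(2 | observation) = 0.114286 / 0.115543 = 0.989121.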